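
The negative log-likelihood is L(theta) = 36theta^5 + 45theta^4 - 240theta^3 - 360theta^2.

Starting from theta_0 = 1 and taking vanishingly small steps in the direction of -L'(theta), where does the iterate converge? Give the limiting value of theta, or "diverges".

L'(theta) = 180theta(theta - 2)(theta + 1)(theta + 2), so L'(1) = -1080.
Gradient descent moves in the -L' direction, i.e. theta is increasing.
The nearest critical point in that direction is theta = 2, where L'' = 4320 > 0 (a local minimum). The iterate converges there.

2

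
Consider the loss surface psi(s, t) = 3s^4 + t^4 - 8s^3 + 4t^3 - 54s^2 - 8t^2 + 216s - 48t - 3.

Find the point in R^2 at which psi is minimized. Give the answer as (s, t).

psi(s,t) separates as P(s) + Q(t) − 3, so its minimum is min P + min Q − 3.
P'(s) = 12(s - 3)(s - 2)(s + 3) vanishes at s ∈ {-3, 2, 3}; Q'(t) = 4(t - 2)(t + 2)(t + 3) vanishes at t ∈ {-3, -2, 2}.
Local minima of P (where P''>0): P(-3)=-675, P(3)=189. Local minima of Q: Q(-3)=45, Q(2)=-80.
So the global minimum of psi is P(-3) + Q(2) − 3 = -675 − 80 − 3 = -758, attained at (-3, 2).

(-3, 2)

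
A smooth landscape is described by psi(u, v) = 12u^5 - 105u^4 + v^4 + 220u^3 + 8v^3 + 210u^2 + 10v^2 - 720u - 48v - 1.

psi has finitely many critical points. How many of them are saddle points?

psi separates as a function of u plus a function of v, so ∇psi=0 decouples.
∂psi/∂u = 60(u - 4)(u - 3)(u - 1)(u + 1) = 0 at u ∈ {-1, 1, 3, 4}; ∂psi/∂v = 4(v - 1)(v + 3)(v + 4) = 0 at v ∈ {-4, -3, 1}.
The Hessian is diagonal: diag(psi_uu, psi_vv). Second derivatives: psi_uu(-1)=-2400, psi_uu(1)=720, psi_uu(3)=-480, psi_uu(4)=900; psi_vv(-4)=20, psi_vv(-3)=-16, psi_vv(1)=80.
Saddle points occur where the two diagonal entries have opposite signs: (-1, -4), (-1, 1), (1, -3), (3, -4), (3, 1), (4, -3). Count: 6.

6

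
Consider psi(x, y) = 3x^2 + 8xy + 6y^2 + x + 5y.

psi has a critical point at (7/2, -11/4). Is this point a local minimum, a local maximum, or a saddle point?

The Hessian of psi is constant: H = [[6, 8], [8, 12]].
det(H) = 6·12 − 8² = 8.
det(H) > 0 and tr(H) = 18 > 0, so H is positive definite and the point is a local minimum.

local minimum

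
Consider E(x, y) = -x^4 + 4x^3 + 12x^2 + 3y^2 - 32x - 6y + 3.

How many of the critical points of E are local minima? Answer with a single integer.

1

E separates as a function of x plus a function of y, so ∇E=0 decouples.
∂E/∂x = -4(x - 4)(x - 1)(x + 2) = 0 at x ∈ {-2, 1, 4}; ∂E/∂y = 6(y - 1) = 0 at y ∈ {1}.
The Hessian is diagonal: diag(E_xx, E_yy). Second derivatives: E_xx(-2)=-72, E_xx(1)=36, E_xx(4)=-72; E_yy(1)=6.
Local minima occur where both diagonal entries positive: (1, 1). Count: 1.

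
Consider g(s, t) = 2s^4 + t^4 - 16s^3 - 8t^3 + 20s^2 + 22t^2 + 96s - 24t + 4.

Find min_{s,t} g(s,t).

-63

g(s,t) separates as P(s) + Q(t) + 4, so its minimum is min P + min Q + 4.
P'(s) = 8(s - 4)(s - 3)(s + 1) vanishes at s ∈ {-1, 3, 4}; Q'(t) = 4(t - 3)(t - 2)(t - 1) vanishes at t ∈ {1, 2, 3}.
Local minima of P (where P''>0): P(-1)=-58, P(4)=192. Local minima of Q: Q(1)=-9, Q(3)=-9.
So the global minimum of g is P(-1) + Q(1) + 4 = -58 − 9 + 4 = -63, attained at (-1, 1).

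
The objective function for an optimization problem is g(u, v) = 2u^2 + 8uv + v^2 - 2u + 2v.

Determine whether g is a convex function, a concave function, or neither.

neither

g is quadratic, so its Hessian is the constant matrix H = [[4, 8], [8, 2]].
det(H) = -56, tr(H) = 6.
det(H) < 0, so H is indefinite: neither convex nor concave.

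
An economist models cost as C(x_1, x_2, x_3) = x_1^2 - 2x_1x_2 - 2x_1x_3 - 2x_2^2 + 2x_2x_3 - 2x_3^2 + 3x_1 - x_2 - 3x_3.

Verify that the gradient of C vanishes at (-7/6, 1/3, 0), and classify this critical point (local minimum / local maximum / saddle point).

saddle point

∇C = (2x_1 - 2x_2 - 2x_3 + 3, -2x_1 - 4x_2 + 2x_3 - 1, -2x_1 + 2x_2 - 4x_3 - 3); substituting (-7/6, 1/3, 0) gives ∇C = (0, 0, 0), so (-7/6, 1/3, 0) is indeed a critical point.
The Hessian is constant: H = [[2, -2, -2], [-2, -4, 2], [-2, 2, -4]].
Leading principal minors: Δ₁ = 2, Δ₂ = -12, Δ₃ = 72.
The minors fit neither the all-positive nor the alternating-sign pattern, so H is indefinite: a saddle point.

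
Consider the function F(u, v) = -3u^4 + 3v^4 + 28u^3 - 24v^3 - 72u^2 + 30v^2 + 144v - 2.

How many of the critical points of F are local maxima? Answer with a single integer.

F separates as a function of u plus a function of v, so ∇F=0 decouples.
∂F/∂u = -12u(u - 4)(u - 3) = 0 at u ∈ {0, 3, 4}; ∂F/∂v = 12(v - 4)(v - 3)(v + 1) = 0 at v ∈ {-1, 3, 4}.
The Hessian is diagonal: diag(F_uu, F_vv). Second derivatives: F_uu(0)=-144, F_uu(3)=36, F_uu(4)=-48; F_vv(-1)=240, F_vv(3)=-48, F_vv(4)=60.
Local maxima occur where both diagonal entries negative: (0, 3), (4, 3). Count: 2.

2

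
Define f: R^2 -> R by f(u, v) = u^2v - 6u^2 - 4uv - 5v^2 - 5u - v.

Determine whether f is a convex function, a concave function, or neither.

The term u^2v is cubic, so the Hessian is not constant.
∂²f/∂u² = 2v - 12, which takes both signs as v varies (negative for sufficiently negative v). A diagonal entry of the Hessian changing sign means the Hessian is neither positive- nor negative-semidefinite on all of R^2.

neither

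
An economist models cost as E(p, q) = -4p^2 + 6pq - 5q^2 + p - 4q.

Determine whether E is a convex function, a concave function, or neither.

E is quadratic, so its Hessian is the constant matrix H = [[-8, 6], [6, -10]].
det(H) = 44, tr(H) = -18.
det(H) > 0 and tr(H) < 0, so H is negative definite everywhere: concave.

concave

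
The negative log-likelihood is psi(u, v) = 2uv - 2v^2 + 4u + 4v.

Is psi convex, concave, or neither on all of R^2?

neither

psi is quadratic, so its Hessian is the constant matrix H = [[0, 2], [2, -4]].
det(H) = -4, tr(H) = -4.
det(H) < 0, so H is indefinite: neither convex nor concave.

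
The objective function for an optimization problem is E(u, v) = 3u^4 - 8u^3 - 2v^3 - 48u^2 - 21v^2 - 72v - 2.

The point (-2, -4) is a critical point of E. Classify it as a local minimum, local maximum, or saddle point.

local minimum

The mixed partial ∂²E/∂u∂v is 0, so the Hessian at any point is diag(E_uu, E_vv) = diag(12(3u^2 - 4u - 8), -6(2v + 7)).
At (-2, -4): H = diag(144, 6).
Both eigenvalues are positive, so H is positive definite: a local minimum.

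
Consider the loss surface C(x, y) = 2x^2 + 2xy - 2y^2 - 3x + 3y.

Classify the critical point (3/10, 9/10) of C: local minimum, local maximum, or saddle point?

saddle point

The Hessian of C is constant: H = [[4, 2], [2, -4]].
det(H) = 4·(-4) − 2² = -20.
Since det(H) < 0, H is indefinite and the critical point is a saddle point.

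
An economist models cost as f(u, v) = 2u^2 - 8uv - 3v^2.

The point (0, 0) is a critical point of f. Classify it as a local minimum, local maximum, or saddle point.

The Hessian of f is constant: H = [[4, -8], [-8, -6]].
det(H) = 4·(-6) − (-8)² = -88.
Since det(H) < 0, H is indefinite and the critical point is a saddle point.

saddle point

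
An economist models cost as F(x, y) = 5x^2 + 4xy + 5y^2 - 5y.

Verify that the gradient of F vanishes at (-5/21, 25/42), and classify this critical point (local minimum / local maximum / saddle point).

∇F = (10x + 4y, 4x + 10y - 5); substituting (-5/21, 25/42) gives ∇F = (0, 0), so (-5/21, 25/42) is indeed a critical point.
The Hessian of F is constant: H = [[10, 4], [4, 10]].
det(H) = 10·10 − 4² = 84.
det(H) > 0 and tr(H) = 20 > 0, so H is positive definite and the point is a local minimum.

local minimum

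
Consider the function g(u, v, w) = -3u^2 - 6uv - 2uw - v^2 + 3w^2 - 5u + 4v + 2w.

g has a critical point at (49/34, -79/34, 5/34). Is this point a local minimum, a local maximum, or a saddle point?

saddle point

The Hessian is constant: H = [[-6, -6, -2], [-6, -2, 0], [-2, 0, 6]].
Leading principal minors: Δ₁ = -6, Δ₂ = -24, Δ₃ = -136.
The minors fit neither the all-positive nor the alternating-sign pattern, so H is indefinite: a saddle point.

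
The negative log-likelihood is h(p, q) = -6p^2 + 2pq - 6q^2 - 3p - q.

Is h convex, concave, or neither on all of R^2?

concave

h is quadratic, so its Hessian is the constant matrix H = [[-12, 2], [2, -12]].
det(H) = 140, tr(H) = -24.
det(H) > 0 and tr(H) < 0, so H is negative definite everywhere: concave.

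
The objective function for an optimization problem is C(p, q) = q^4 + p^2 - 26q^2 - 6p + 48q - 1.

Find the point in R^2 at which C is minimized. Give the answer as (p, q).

C(p,q) separates as A(p) + B(q) − 1, so its minimum is min A + min B − 1.
A'(p) = 2p - 6 vanishes at p ∈ {3}; B'(q) = 4(q - 3)(q - 1)(q + 4) vanishes at q ∈ {-4, 1, 3}.
Local minima of A (where A''>0): A(3)=-9. Local minima of B: B(-4)=-352, B(3)=-9.
So the global minimum of C is A(3) + B(-4) − 1 = -9 − 352 − 1 = -362, attained at (3, -4).

(3, -4)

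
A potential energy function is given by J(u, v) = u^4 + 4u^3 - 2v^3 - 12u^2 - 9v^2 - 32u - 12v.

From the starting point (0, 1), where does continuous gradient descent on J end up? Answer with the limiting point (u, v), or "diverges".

J is separable, so gradient descent decouples: u follows -∂J/∂u, v follows -∂J/∂v.
∂J/∂u = 4(u - 2)(u + 1)(u + 4); at u=0 this is -32, so u increases.
∂J/∂v = -6(v + 1)(v + 2); at v=1 this is -36, so v increases.
The v-coordinate has no critical point in that direction and runs off to infinity.

diverges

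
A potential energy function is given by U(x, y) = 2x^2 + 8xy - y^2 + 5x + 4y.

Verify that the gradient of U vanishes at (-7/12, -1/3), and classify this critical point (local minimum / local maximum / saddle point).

saddle point

∇U = (4x + 8y + 5, 8x - 2y + 4); substituting (-7/12, -1/3) gives ∇U = (0, 0), so (-7/12, -1/3) is indeed a critical point.
The Hessian of U is constant: H = [[4, 8], [8, -2]].
det(H) = 4·(-2) − 8² = -72.
Since det(H) < 0, H is indefinite and the critical point is a saddle point.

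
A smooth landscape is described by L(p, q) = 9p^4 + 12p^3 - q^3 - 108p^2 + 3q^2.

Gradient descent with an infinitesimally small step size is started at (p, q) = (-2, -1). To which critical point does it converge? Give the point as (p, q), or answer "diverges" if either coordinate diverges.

(-3, 0)

L is separable, so gradient descent decouples: p follows -∂L/∂p, q follows -∂L/∂q.
∂L/∂p = 36p(p - 2)(p + 3); at p=-2 this is 288, so p decreases.
∂L/∂q = -3q(q - 2); at q=-1 this is -9, so q increases.
p converges to its nearest critical value -3 (a local min of the p-part); q converges to 0. The iterate converges to (-3, 0).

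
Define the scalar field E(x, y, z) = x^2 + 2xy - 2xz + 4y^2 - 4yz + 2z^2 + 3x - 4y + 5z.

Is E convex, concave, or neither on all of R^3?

convex

E is quadratic, so its Hessian is the constant matrix H = [[2, 2, -2], [2, 8, -4], [-2, -4, 4]].
Leading principal minors: 2, 12, 16.
All positive ⇒ H ≻ 0 ⇒ convex.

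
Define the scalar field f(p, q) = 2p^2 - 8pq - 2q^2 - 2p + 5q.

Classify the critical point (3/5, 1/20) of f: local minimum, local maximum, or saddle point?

saddle point

The Hessian of f is constant: H = [[4, -8], [-8, -4]].
det(H) = 4·(-4) − (-8)² = -80.
Since det(H) < 0, H is indefinite and the critical point is a saddle point.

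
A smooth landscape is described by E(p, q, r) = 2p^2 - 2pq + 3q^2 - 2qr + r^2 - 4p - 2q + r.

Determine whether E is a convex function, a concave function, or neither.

E is quadratic, so its Hessian is the constant matrix H = [[4, -2, 0], [-2, 6, -2], [0, -2, 2]].
Leading principal minors: 4, 20, 24.
All positive ⇒ H ≻ 0 ⇒ convex.

convex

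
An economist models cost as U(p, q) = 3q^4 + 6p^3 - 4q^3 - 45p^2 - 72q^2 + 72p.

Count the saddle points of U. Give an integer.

U separates as a function of p plus a function of q, so ∇U=0 decouples.
∂U/∂p = 18(p - 4)(p - 1) = 0 at p ∈ {1, 4}; ∂U/∂q = 12q(q - 4)(q + 3) = 0 at q ∈ {-3, 0, 4}.
The Hessian is diagonal: diag(U_pp, U_qq). Second derivatives: U_pp(1)=-54, U_pp(4)=54; U_qq(-3)=252, U_qq(0)=-144, U_qq(4)=336.
Saddle points occur where the two diagonal entries have opposite signs: (1, -3), (1, 4), (4, 0). Count: 3.

3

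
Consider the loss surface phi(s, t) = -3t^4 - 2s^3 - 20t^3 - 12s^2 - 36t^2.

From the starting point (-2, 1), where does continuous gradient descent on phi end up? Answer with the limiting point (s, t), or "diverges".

diverges

phi is separable, so gradient descent decouples: s follows -∂phi/∂s, t follows -∂phi/∂t.
∂phi/∂s = -6s(s + 4); at s=-2 this is 24, so s decreases.
∂phi/∂t = -12t(t + 2)(t + 3); at t=1 this is -144, so t increases.
The t-coordinate has no critical point in that direction and runs off to infinity.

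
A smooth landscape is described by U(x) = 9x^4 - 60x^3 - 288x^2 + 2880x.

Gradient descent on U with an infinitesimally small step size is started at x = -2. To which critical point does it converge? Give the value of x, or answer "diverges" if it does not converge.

-4

U'(x) = 36(x - 5)(x - 4)(x + 4), so U'(-2) = 3024.
Gradient descent moves in the -U' direction, i.e. x is decreasing.
The nearest critical point in that direction is x = -4, where U'' = 2592 > 0 (a local minimum). The iterate converges there.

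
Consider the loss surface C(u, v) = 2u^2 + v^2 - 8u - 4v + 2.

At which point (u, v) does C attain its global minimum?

(2, 2)

C(u,v) separates as P(u) + Q(v) + 2, so its minimum is min P + min Q + 2.
P'(u) = 4u - 8 vanishes at u ∈ {2}; Q'(v) = 2v - 4 vanishes at v ∈ {2}.
Local minima of P (where P''>0): P(2)=-8. Local minima of Q: Q(2)=-4.
So the global minimum of C is P(2) + Q(2) + 2 = -8 − 4 + 2 = -10, attained at (2, 2).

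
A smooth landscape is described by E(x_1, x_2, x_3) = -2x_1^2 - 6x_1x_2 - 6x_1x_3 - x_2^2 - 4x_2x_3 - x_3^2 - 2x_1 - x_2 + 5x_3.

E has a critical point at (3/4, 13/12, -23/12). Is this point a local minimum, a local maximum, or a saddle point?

saddle point

The Hessian is constant: H = [[-4, -6, -6], [-6, -2, -4], [-6, -4, -2]].
Leading principal minors: Δ₁ = -4, Δ₂ = -28, Δ₃ = -96.
The minors fit neither the all-positive nor the alternating-sign pattern, so H is indefinite: a saddle point.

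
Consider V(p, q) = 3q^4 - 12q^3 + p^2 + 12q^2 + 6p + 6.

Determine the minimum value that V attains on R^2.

-3

V(p,q) separates as A(p) + B(q) + 6, so its minimum is min A + min B + 6.
A'(p) = 2p + 6 vanishes at p ∈ {-3}; B'(q) = 12q(q - 2)(q - 1) vanishes at q ∈ {0, 1, 2}.
Local minima of A (where A''>0): A(-3)=-9. Local minima of B: B(0)=0, B(2)=0.
So the global minimum of V is A(-3) + B(0) + 6 = -9 + 0 + 6 = -3, attained at (-3, 0).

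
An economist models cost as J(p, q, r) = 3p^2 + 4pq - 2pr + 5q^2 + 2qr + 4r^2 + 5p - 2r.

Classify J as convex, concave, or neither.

J is quadratic, so its Hessian is the constant matrix H = [[6, 4, -2], [4, 10, 2], [-2, 2, 8]].
Leading principal minors: 6, 44, 256.
All positive ⇒ H ≻ 0 ⇒ convex.

convex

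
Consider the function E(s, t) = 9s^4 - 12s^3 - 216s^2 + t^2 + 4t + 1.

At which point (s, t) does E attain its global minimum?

(4, -2)

E(s,t) separates as P(s) + Q(t) + 1, so its minimum is min P + min Q + 1.
P'(s) = 36s(s - 4)(s + 3) vanishes at s ∈ {-3, 0, 4}; Q'(t) = 2(t + 2) vanishes at t ∈ {-2}.
Local minima of P (where P''>0): P(-3)=-891, P(4)=-1920. Local minima of Q: Q(-2)=-4.
So the global minimum of E is P(4) + Q(-2) + 1 = -1920 − 4 + 1 = -1923, attained at (4, -2).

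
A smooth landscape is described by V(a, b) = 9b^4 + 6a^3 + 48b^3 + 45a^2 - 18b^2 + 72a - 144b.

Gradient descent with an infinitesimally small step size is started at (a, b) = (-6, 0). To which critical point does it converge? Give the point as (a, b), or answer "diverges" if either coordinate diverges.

diverges

V is separable, so gradient descent decouples: a follows -∂V/∂a, b follows -∂V/∂b.
∂V/∂a = 18(a + 1)(a + 4); at a=-6 this is 180, so a decreases.
∂V/∂b = 36(b - 1)(b + 1)(b + 4); at b=0 this is -144, so b increases.
The a-coordinate has no critical point in that direction and runs off to infinity.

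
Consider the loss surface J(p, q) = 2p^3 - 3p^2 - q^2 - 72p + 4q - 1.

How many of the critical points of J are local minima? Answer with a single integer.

J separates as a function of p plus a function of q, so ∇J=0 decouples.
∂J/∂p = 6(p - 4)(p + 3) = 0 at p ∈ {-3, 4}; ∂J/∂q = -2(q - 2) = 0 at q ∈ {2}.
The Hessian is diagonal: diag(J_pp, J_qq). Second derivatives: J_pp(-3)=-42, J_pp(4)=42; J_qq(2)=-2.
Local minima occur where both diagonal entries positive: none. Count: 0.

0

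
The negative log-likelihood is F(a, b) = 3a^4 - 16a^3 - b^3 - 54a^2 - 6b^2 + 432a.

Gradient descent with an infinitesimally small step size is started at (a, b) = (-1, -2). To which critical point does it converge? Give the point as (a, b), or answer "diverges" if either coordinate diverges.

(-3, -4)

F is separable, so gradient descent decouples: a follows -∂F/∂a, b follows -∂F/∂b.
∂F/∂a = 12(a - 4)(a - 3)(a + 3); at a=-1 this is 480, so a decreases.
∂F/∂b = -3b(b + 4); at b=-2 this is 12, so b decreases.
a converges to its nearest critical value -3 (a local min of the a-part); b converges to -4. The iterate converges to (-3, -4).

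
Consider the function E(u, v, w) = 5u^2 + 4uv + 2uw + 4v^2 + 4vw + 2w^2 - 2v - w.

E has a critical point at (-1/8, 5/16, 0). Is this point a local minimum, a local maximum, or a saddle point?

The Hessian is constant: H = [[10, 4, 2], [4, 8, 4], [2, 4, 4]].
Leading principal minors: Δ₁ = 10, Δ₂ = 64, Δ₃ = 128.
All leading minors are positive, so H is positive definite: a local minimum.

local minimum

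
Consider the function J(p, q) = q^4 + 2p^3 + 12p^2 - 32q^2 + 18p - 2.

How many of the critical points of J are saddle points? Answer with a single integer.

3

J separates as a function of p plus a function of q, so ∇J=0 decouples.
∂J/∂p = 6(p + 1)(p + 3) = 0 at p ∈ {-3, -1}; ∂J/∂q = 4q(q - 4)(q + 4) = 0 at q ∈ {-4, 0, 4}.
The Hessian is diagonal: diag(J_pp, J_qq). Second derivatives: J_pp(-3)=-12, J_pp(-1)=12; J_qq(-4)=128, J_qq(0)=-64, J_qq(4)=128.
Saddle points occur where the two diagonal entries have opposite signs: (-3, -4), (-3, 4), (-1, 0). Count: 3.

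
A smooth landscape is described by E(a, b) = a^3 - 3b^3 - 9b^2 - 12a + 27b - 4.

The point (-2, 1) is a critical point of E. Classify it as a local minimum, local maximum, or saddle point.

The mixed partial ∂²E/∂a∂b is 0, so the Hessian at any point is diag(E_aa, E_bb) = diag(6a, -18(b + 1)).
At (-2, 1): H = diag(-12, -36).
Both eigenvalues are negative, so H is negative definite: a local maximum.

local maximum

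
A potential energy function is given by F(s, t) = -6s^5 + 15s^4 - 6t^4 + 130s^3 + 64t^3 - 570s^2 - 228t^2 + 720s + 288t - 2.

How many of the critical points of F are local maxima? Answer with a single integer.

F separates as a function of s plus a function of t, so ∇F=0 decouples.
∂F/∂s = -30(s - 3)(s - 2)(s - 1)(s + 4) = 0 at s ∈ {-4, 1, 2, 3}; ∂F/∂t = -24(t - 4)(t - 3)(t - 1) = 0 at t ∈ {1, 3, 4}.
The Hessian is diagonal: diag(F_ss, F_tt). Second derivatives: F_ss(-4)=6300, F_ss(1)=-300, F_ss(2)=180, F_ss(3)=-420; F_tt(1)=-144, F_tt(3)=48, F_tt(4)=-72.
Local maxima occur where both diagonal entries negative: (1, 1), (1, 4), (3, 1), (3, 4). Count: 4.

4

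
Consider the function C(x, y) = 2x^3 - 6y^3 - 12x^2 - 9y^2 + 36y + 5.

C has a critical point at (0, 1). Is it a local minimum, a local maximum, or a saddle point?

The mixed partial ∂²C/∂x∂y is 0, so the Hessian at any point is diag(C_xx, C_yy) = diag(12(x - 2), -18(2y + 1)).
At (0, 1): H = diag(-24, -54).
Both eigenvalues are negative, so H is negative definite: a local maximum.

local maximum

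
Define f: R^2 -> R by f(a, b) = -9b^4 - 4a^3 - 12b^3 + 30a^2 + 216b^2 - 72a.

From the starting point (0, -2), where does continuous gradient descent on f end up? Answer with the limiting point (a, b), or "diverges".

(2, 0)

f is separable, so gradient descent decouples: a follows -∂f/∂a, b follows -∂f/∂b.
∂f/∂a = -12(a - 3)(a - 2); at a=0 this is -72, so a increases.
∂f/∂b = -36b(b - 3)(b + 4); at b=-2 this is -720, so b increases.
a converges to its nearest critical value 2 (a local min of the a-part); b converges to 0. The iterate converges to (2, 0).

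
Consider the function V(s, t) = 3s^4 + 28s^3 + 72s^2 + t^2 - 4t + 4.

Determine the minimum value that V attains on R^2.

V(s,t) separates as P(s) + Q(t) + 4, so its minimum is min P + min Q + 4.
P'(s) = 12s(s + 3)(s + 4) vanishes at s ∈ {-4, -3, 0}; Q'(t) = 2(t - 2) vanishes at t ∈ {2}.
Local minima of P (where P''>0): P(-4)=128, P(0)=0. Local minima of Q: Q(2)=-4.
So the global minimum of V is P(0) + Q(2) + 4 = 0 − 4 + 4 = 0, attained at (0, 2).

0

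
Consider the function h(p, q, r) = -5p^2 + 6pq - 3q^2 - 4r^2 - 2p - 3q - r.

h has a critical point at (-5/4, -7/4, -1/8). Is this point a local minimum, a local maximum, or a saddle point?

The Hessian is constant: H = [[-10, 6, 0], [6, -6, 0], [0, 0, -8]].
Leading principal minors: Δ₁ = -10, Δ₂ = 24, Δ₃ = -192.
The minors alternate sign starting negative (−, +, −), so H is negative definite: a local maximum.

local maximum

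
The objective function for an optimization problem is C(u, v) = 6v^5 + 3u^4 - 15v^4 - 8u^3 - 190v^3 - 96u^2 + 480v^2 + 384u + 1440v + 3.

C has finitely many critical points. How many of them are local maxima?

2

C separates as a function of u plus a function of v, so ∇C=0 decouples.
∂C/∂u = 12(u - 4)(u - 2)(u + 4) = 0 at u ∈ {-4, 2, 4}; ∂C/∂v = 30(v - 4)(v - 3)(v + 1)(v + 4) = 0 at v ∈ {-4, -1, 3, 4}.
The Hessian is diagonal: diag(C_uu, C_vv). Second derivatives: C_uu(-4)=576, C_uu(2)=-144, C_uu(4)=192; C_vv(-4)=-5040, C_vv(-1)=1800, C_vv(3)=-840, C_vv(4)=1200.
Local maxima occur where both diagonal entries negative: (2, -4), (2, 3). Count: 2.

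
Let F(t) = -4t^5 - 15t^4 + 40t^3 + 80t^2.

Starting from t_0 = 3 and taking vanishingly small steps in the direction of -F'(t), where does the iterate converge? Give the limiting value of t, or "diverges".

diverges

F'(t) = -20t(t - 2)(t + 1)(t + 4), so F'(3) = -1680.
Gradient descent moves in the -F' direction, i.e. t is increasing.
There is no critical point above t=3, and F' keeps the same sign, so the iterate runs off to +∞.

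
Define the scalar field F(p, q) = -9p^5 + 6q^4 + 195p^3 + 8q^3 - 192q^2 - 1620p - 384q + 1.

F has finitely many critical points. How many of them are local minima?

4

F separates as a function of p plus a function of q, so ∇F=0 decouples.
∂F/∂p = -45(p - 3)(p - 2)(p + 2)(p + 3) = 0 at p ∈ {-3, -2, 2, 3}; ∂F/∂q = 24(q - 4)(q + 1)(q + 4) = 0 at q ∈ {-4, -1, 4}.
The Hessian is diagonal: diag(F_pp, F_qq). Second derivatives: F_pp(-3)=1350, F_pp(-2)=-900, F_pp(2)=900, F_pp(3)=-1350; F_qq(-4)=576, F_qq(-1)=-360, F_qq(4)=960.
Local minima occur where both diagonal entries positive: (-3, -4), (-3, 4), (2, -4), (2, 4). Count: 4.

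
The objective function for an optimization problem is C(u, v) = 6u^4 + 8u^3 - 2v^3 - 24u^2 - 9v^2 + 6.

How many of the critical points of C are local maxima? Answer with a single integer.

1

C separates as a function of u plus a function of v, so ∇C=0 decouples.
∂C/∂u = 24u(u - 1)(u + 2) = 0 at u ∈ {-2, 0, 1}; ∂C/∂v = -6v(v + 3) = 0 at v ∈ {-3, 0}.
The Hessian is diagonal: diag(C_uu, C_vv). Second derivatives: C_uu(-2)=144, C_uu(0)=-48, C_uu(1)=72; C_vv(-3)=18, C_vv(0)=-18.
Local maxima occur where both diagonal entries negative: (0, 0). Count: 1.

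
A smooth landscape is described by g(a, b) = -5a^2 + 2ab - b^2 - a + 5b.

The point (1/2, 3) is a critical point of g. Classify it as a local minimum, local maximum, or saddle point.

local maximum

The Hessian of g is constant: H = [[-10, 2], [2, -2]].
det(H) = (-10)·(-2) − 2² = 16.
det(H) > 0 and tr(H) = -12 < 0, so H is negative definite and the point is a local maximum.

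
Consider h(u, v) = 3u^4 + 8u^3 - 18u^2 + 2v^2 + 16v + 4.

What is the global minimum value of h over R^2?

h(u,v) separates as P(u) + Q(v) + 4, so its minimum is min P + min Q + 4.
P'(u) = 12u(u - 1)(u + 3) vanishes at u ∈ {-3, 0, 1}; Q'(v) = 4v + 16 vanishes at v ∈ {-4}.
Local minima of P (where P''>0): P(-3)=-135, P(1)=-7. Local minima of Q: Q(-4)=-32.
So the global minimum of h is P(-3) + Q(-4) + 4 = -135 − 32 + 4 = -163, attained at (-3, -4).

-163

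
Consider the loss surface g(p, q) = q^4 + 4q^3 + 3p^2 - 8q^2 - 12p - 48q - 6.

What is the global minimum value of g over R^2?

g(p,q) separates as A(p) + B(q) − 6, so its minimum is min A + min B − 6.
A'(p) = 6p - 12 vanishes at p ∈ {2}; B'(q) = 4(q - 2)(q + 2)(q + 3) vanishes at q ∈ {-3, -2, 2}.
Local minima of A (where A''>0): A(2)=-12. Local minima of B: B(-3)=45, B(2)=-80.
So the global minimum of g is A(2) + B(2) − 6 = -12 − 80 − 6 = -98, attained at (2, 2).

-98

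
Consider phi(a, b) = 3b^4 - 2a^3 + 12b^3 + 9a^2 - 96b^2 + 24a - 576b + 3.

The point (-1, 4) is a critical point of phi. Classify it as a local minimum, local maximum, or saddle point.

The mixed partial ∂²phi/∂a∂b is 0, so the Hessian at any point is diag(phi_aa, phi_bb) = diag(6(-2a + 3), 12(3b^2 + 6b - 16)).
At (-1, 4): H = diag(30, 672).
Both eigenvalues are positive, so H is positive definite: a local minimum.

local minimum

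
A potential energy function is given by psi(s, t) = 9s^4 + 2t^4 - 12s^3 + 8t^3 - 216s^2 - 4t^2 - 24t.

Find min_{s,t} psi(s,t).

-1938

psi(s,t) separates as P(s) + Q(t), so its minimum is min P + min Q.
P'(s) = 36s(s - 4)(s + 3) vanishes at s ∈ {-3, 0, 4}; Q'(t) = 8(t - 1)(t + 1)(t + 3) vanishes at t ∈ {-3, -1, 1}.
Local minima of P (where P''>0): P(-3)=-891, P(4)=-1920. Local minima of Q: Q(-3)=-18, Q(1)=-18.
So the global minimum of psi is P(4) + Q(-3) = -1920 − 18 = -1938, attained at (4, -3).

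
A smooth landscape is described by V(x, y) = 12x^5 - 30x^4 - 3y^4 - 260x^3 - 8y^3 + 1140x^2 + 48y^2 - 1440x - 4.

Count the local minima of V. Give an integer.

2

V separates as a function of x plus a function of y, so ∇V=0 decouples.
∂V/∂x = 60(x - 3)(x - 2)(x - 1)(x + 4) = 0 at x ∈ {-4, 1, 2, 3}; ∂V/∂y = -12y(y - 2)(y + 4) = 0 at y ∈ {-4, 0, 2}.
The Hessian is diagonal: diag(V_xx, V_yy). Second derivatives: V_xx(-4)=-12600, V_xx(1)=600, V_xx(2)=-360, V_xx(3)=840; V_yy(-4)=-288, V_yy(0)=96, V_yy(2)=-144.
Local minima occur where both diagonal entries positive: (1, 0), (3, 0). Count: 2.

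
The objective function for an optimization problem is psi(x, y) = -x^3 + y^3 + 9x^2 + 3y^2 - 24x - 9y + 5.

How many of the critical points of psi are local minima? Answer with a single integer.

psi separates as a function of x plus a function of y, so ∇psi=0 decouples.
∂psi/∂x = -3(x - 4)(x - 2) = 0 at x ∈ {2, 4}; ∂psi/∂y = 3(y - 1)(y + 3) = 0 at y ∈ {-3, 1}.
The Hessian is diagonal: diag(psi_xx, psi_yy). Second derivatives: psi_xx(2)=6, psi_xx(4)=-6; psi_yy(-3)=-12, psi_yy(1)=12.
Local minima occur where both diagonal entries positive: (2, 1). Count: 1.

1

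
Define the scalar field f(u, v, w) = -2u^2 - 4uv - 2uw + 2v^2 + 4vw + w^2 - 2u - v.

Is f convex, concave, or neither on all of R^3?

neither

f is quadratic, so its Hessian is the constant matrix H = [[-4, -4, -2], [-4, 4, 4], [-2, 4, 2]].
Leading principal minors: -4, -32, 48.
Neither pattern holds ⇒ H is indefinite ⇒ neither convex nor concave.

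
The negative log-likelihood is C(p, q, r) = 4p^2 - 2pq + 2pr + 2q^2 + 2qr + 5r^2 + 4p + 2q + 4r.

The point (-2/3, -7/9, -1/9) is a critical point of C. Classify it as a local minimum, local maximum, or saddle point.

The Hessian is constant: H = [[8, -2, 2], [-2, 4, 2], [2, 2, 10]].
Leading principal minors: Δ₁ = 8, Δ₂ = 28, Δ₃ = 216.
All leading minors are positive, so H is positive definite: a local minimum.

local minimum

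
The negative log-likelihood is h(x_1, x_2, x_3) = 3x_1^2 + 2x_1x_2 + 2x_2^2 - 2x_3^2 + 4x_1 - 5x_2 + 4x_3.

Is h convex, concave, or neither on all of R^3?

neither

h is quadratic, so its Hessian is the constant matrix H = [[6, 2, 0], [2, 4, 0], [0, 0, -4]].
Leading principal minors: 6, 20, -80.
Neither pattern holds ⇒ H is indefinite ⇒ neither convex nor concave.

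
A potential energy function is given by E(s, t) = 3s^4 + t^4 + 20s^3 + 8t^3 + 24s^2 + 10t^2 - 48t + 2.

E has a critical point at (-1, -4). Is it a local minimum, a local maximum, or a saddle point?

The mixed partial ∂²E/∂s∂t is 0, so the Hessian at any point is diag(E_ss, E_tt) = diag(12(3s^2 + 10s + 4), 4(3t^2 + 12t + 5)).
At (-1, -4): H = diag(-36, 20).
The eigenvalues have opposite signs, so H is indefinite: a saddle point.

saddle point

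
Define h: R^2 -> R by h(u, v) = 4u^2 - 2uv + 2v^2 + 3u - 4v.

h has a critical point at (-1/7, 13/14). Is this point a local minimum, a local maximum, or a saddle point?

The Hessian of h is constant: H = [[8, -2], [-2, 4]].
det(H) = 8·4 − (-2)² = 28.
det(H) > 0 and tr(H) = 12 > 0, so H is positive definite and the point is a local minimum.

local minimum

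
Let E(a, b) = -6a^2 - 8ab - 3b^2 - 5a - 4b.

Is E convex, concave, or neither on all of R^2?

E is quadratic, so its Hessian is the constant matrix H = [[-12, -8], [-8, -6]].
det(H) = 8, tr(H) = -18.
det(H) > 0 and tr(H) < 0, so H is negative definite everywhere: concave.

concave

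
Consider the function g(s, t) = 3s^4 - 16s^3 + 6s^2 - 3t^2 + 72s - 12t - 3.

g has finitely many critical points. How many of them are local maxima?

1

g separates as a function of s plus a function of t, so ∇g=0 decouples.
∂g/∂s = 12(s - 3)(s - 2)(s + 1) = 0 at s ∈ {-1, 2, 3}; ∂g/∂t = -6(t + 2) = 0 at t ∈ {-2}.
The Hessian is diagonal: diag(g_ss, g_tt). Second derivatives: g_ss(-1)=144, g_ss(2)=-36, g_ss(3)=48; g_tt(-2)=-6.
Local maxima occur where both diagonal entries negative: (2, -2). Count: 1.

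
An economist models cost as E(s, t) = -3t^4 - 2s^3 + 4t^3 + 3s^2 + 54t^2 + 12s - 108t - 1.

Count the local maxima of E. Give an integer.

2

E separates as a function of s plus a function of t, so ∇E=0 decouples.
∂E/∂s = -6(s - 2)(s + 1) = 0 at s ∈ {-1, 2}; ∂E/∂t = -12(t - 3)(t - 1)(t + 3) = 0 at t ∈ {-3, 1, 3}.
The Hessian is diagonal: diag(E_ss, E_tt). Second derivatives: E_ss(-1)=18, E_ss(2)=-18; E_tt(-3)=-288, E_tt(1)=96, E_tt(3)=-144.
Local maxima occur where both diagonal entries negative: (2, -3), (2, 3). Count: 2.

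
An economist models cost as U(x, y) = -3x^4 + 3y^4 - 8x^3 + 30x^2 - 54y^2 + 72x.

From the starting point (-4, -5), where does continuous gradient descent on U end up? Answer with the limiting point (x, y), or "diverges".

U is separable, so gradient descent decouples: x follows -∂U/∂x, y follows -∂U/∂y.
∂U/∂x = -12(x - 2)(x + 1)(x + 3); at x=-4 this is 216, so x decreases.
∂U/∂y = 12y(y - 3)(y + 3); at y=-5 this is -960, so y increases.
The x-coordinate has no critical point in that direction and runs off to infinity.

diverges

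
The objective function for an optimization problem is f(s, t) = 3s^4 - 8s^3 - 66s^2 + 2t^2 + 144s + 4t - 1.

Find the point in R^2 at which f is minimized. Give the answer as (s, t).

(-3, -1)

f(s,t) separates as P(s) + Q(t) − 1, so its minimum is min P + min Q − 1.
P'(s) = 12(s - 4)(s - 1)(s + 3) vanishes at s ∈ {-3, 1, 4}; Q'(t) = 4(t + 1) vanishes at t ∈ {-1}.
Local minima of P (where P''>0): P(-3)=-567, P(4)=-224. Local minima of Q: Q(-1)=-2.
So the global minimum of f is P(-3) + Q(-1) − 1 = -567 − 2 − 1 = -570, attained at (-3, -1).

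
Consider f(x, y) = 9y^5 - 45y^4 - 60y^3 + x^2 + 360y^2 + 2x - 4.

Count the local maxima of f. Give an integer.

f separates as a function of x plus a function of y, so ∇f=0 decouples.
∂f/∂x = 2(x + 1) = 0 at x ∈ {-1}; ∂f/∂y = 45y(y - 4)(y - 2)(y + 2) = 0 at y ∈ {-2, 0, 2, 4}.
The Hessian is diagonal: diag(f_xx, f_yy). Second derivatives: f_xx(-1)=2; f_yy(-2)=-2160, f_yy(0)=720, f_yy(2)=-720, f_yy(4)=2160.
Local maxima occur where both diagonal entries negative: none. Count: 0.

0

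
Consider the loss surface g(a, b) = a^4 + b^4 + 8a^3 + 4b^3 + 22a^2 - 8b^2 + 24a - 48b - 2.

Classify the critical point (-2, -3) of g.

The mixed partial ∂²g/∂a∂b is 0, so the Hessian at any point is diag(g_aa, g_bb) = diag(4(3a^2 + 12a + 11), 4(3b^2 + 6b - 4)).
At (-2, -3): H = diag(-4, 20).
The eigenvalues have opposite signs, so H is indefinite: a saddle point.

saddle point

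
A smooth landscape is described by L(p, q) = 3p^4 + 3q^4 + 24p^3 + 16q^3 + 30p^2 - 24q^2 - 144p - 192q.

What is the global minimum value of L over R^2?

L(p,q) separates as A(p) + B(q), so its minimum is min A + min B.
A'(p) = 12(p - 1)(p + 3)(p + 4) vanishes at p ∈ {-4, -3, 1}; B'(q) = 12(q - 2)(q + 2)(q + 4) vanishes at q ∈ {-4, -2, 2}.
Local minima of A (where A''>0): A(-4)=288, A(1)=-87. Local minima of B: B(-4)=128, B(2)=-304.
So the global minimum of L is A(1) + B(2) = -87 − 304 = -391, attained at (1, 2).

-391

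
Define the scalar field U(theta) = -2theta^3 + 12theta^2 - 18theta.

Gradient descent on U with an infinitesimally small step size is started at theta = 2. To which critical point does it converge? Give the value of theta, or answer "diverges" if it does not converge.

U'(theta) = -6(theta - 3)(theta - 1), so U'(2) = 6.
Gradient descent moves in the -U' direction, i.e. theta is decreasing.
The nearest critical point in that direction is theta = 1, where U'' = 12 > 0 (a local minimum). The iterate converges there.

1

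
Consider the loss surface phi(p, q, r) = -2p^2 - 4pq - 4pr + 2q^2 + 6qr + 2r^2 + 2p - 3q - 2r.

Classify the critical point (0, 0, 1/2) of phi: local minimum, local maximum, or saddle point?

The Hessian is constant: H = [[-4, -4, -4], [-4, 4, 6], [-4, 6, 4]].
Leading principal minors: Δ₁ = -4, Δ₂ = -32, Δ₃ = 144.
The minors fit neither the all-positive nor the alternating-sign pattern, so H is indefinite: a saddle point.

saddle point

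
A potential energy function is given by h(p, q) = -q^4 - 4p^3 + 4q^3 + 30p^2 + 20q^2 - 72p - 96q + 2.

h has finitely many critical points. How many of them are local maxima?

2

h separates as a function of p plus a function of q, so ∇h=0 decouples.
∂h/∂p = -12(p - 3)(p - 2) = 0 at p ∈ {2, 3}; ∂h/∂q = -4(q - 4)(q - 2)(q + 3) = 0 at q ∈ {-3, 2, 4}.
The Hessian is diagonal: diag(h_pp, h_qq). Second derivatives: h_pp(2)=12, h_pp(3)=-12; h_qq(-3)=-140, h_qq(2)=40, h_qq(4)=-56.
Local maxima occur where both diagonal entries negative: (3, -3), (3, 4). Count: 2.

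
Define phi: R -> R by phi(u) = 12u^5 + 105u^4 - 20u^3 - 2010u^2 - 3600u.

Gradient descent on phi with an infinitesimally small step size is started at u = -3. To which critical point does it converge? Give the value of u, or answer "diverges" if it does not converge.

-4

phi'(u) = 60(u - 3)(u + 1)(u + 4)(u + 5), so phi'(-3) = 1440.
Gradient descent moves in the -phi' direction, i.e. u is decreasing.
The nearest critical point in that direction is u = -4, where phi'' = 1260 > 0 (a local minimum). The iterate converges there.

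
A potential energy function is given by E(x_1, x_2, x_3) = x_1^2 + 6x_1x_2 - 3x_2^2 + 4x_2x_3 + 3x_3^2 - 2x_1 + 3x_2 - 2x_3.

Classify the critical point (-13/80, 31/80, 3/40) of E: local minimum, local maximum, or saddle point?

saddle point

The Hessian is constant: H = [[2, 6, 0], [6, -6, 4], [0, 4, 6]].
Leading principal minors: Δ₁ = 2, Δ₂ = -48, Δ₃ = -320.
The minors fit neither the all-positive nor the alternating-sign pattern, so H is indefinite: a saddle point.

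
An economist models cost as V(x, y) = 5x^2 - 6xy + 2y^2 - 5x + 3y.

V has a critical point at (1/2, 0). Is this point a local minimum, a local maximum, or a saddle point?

The Hessian of V is constant: H = [[10, -6], [-6, 4]].
det(H) = 10·4 − (-6)² = 4.
det(H) > 0 and tr(H) = 14 > 0, so H is positive definite and the point is a local minimum.

local minimum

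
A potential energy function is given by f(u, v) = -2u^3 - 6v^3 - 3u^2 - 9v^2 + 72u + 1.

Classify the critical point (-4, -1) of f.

local minimum

The mixed partial ∂²f/∂u∂v is 0, so the Hessian at any point is diag(f_uu, f_vv) = diag(-6(2u + 1), -18(2v + 1)).
At (-4, -1): H = diag(42, 18).
Both eigenvalues are positive, so H is positive definite: a local minimum.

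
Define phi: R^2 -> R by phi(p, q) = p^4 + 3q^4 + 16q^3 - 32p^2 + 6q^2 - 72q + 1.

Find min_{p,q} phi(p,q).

-302

phi(p,q) separates as A(p) + B(q) + 1, so its minimum is min A + min B + 1.
A'(p) = 4p(p - 4)(p + 4) vanishes at p ∈ {-4, 0, 4}; B'(q) = 12(q - 1)(q + 2)(q + 3) vanishes at q ∈ {-3, -2, 1}.
Local minima of A (where A''>0): A(-4)=-256, A(4)=-256. Local minima of B: B(-3)=81, B(1)=-47.
So the global minimum of phi is A(-4) + B(1) + 1 = -256 − 47 + 1 = -302, attained at (-4, 1).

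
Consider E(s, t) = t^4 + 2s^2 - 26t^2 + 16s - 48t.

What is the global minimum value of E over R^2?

E(s,t) separates as P(s) + Q(t), so its minimum is min P + min Q.
P'(s) = 4s + 16 vanishes at s ∈ {-4}; Q'(t) = 4(t - 4)(t + 1)(t + 3) vanishes at t ∈ {-3, -1, 4}.
Local minima of P (where P''>0): P(-4)=-32. Local minima of Q: Q(-3)=-9, Q(4)=-352.
So the global minimum of E is P(-4) + Q(4) = -32 − 352 = -384, attained at (-4, 4).

-384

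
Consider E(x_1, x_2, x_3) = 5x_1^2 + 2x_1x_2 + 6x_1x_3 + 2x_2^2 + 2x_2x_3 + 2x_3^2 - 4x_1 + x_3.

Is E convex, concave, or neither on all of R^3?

E is quadratic, so its Hessian is the constant matrix H = [[10, 2, 6], [2, 4, 2], [6, 2, 4]].
Leading principal minors: 10, 36, 8.
All positive ⇒ H ≻ 0 ⇒ convex.

convex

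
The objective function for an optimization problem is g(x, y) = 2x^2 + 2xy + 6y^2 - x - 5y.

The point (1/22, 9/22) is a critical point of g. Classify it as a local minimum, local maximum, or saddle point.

local minimum

The Hessian of g is constant: H = [[4, 2], [2, 12]].
det(H) = 4·12 − 2² = 44.
det(H) > 0 and tr(H) = 16 > 0, so H is positive definite and the point is a local minimum.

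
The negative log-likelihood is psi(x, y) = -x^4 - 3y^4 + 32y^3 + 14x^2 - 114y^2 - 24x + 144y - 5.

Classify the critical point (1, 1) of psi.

saddle point

The mixed partial ∂²psi/∂x∂y is 0, so the Hessian at any point is diag(psi_xx, psi_yy) = diag(4(-3x^2 + 7), 12(-3y^2 + 16y - 19)).
At (1, 1): H = diag(16, -72).
The eigenvalues have opposite signs, so H is indefinite: a saddle point.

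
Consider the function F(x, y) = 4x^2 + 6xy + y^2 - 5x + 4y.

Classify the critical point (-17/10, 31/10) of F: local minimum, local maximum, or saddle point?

saddle point

The Hessian of F is constant: H = [[8, 6], [6, 2]].
det(H) = 8·2 − 6² = -20.
Since det(H) < 0, H is indefinite and the critical point is a saddle point.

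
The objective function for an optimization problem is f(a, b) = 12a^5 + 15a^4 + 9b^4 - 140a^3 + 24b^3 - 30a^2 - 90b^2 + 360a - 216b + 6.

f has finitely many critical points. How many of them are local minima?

4

f separates as a function of a plus a function of b, so ∇f=0 decouples.
∂f/∂a = 60(a - 2)(a - 1)(a + 1)(a + 3) = 0 at a ∈ {-3, -1, 1, 2}; ∂f/∂b = 36(b - 2)(b + 1)(b + 3) = 0 at b ∈ {-3, -1, 2}.
The Hessian is diagonal: diag(f_aa, f_bb). Second derivatives: f_aa(-3)=-2400, f_aa(-1)=720, f_aa(1)=-480, f_aa(2)=900; f_bb(-3)=360, f_bb(-1)=-216, f_bb(2)=540.
Local minima occur where both diagonal entries positive: (-1, -3), (-1, 2), (2, -3), (2, 2). Count: 4.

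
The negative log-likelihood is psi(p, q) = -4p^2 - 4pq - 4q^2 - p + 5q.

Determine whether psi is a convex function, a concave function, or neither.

psi is quadratic, so its Hessian is the constant matrix H = [[-8, -4], [-4, -8]].
det(H) = 48, tr(H) = -16.
det(H) > 0 and tr(H) < 0, so H is negative definite everywhere: concave.

concave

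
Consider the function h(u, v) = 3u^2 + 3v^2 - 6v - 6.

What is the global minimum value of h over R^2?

h(u,v) separates as P(u) + Q(v) − 6, so its minimum is min P + min Q − 6.
P'(u) = 6u vanishes at u ∈ {0}; Q'(v) = 6v - 6 vanishes at v ∈ {1}.
Local minima of P (where P''>0): P(0)=0. Local minima of Q: Q(1)=-3.
So the global minimum of h is P(0) + Q(1) − 6 = 0 − 3 − 6 = -9, attained at (0, 1).

-9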